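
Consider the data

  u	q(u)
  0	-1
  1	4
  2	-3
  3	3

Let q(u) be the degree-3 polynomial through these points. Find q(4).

Using Newton's divided-difference form:
q[0,1] = (4 - (-1)) / (1 - 0) = 5
q[1,2] = (-3 - 4) / (2 - 1) = -7
q[2,3] = (3 - (-3)) / (3 - 2) = 6
q[0,1,2] = (-7 - 5) / (2 - 0) = -6
q[1,2,3] = (6 - (-7)) / (3 - 1) = 13/2
q[0,1,2,3] = (13/2 - (-6)) / (3 - 0) = 25/6
q(4) = -1 + 5·(4) + (-6)·(4)·(3) + (25/6)·(4)·(3)·(2) = 47

47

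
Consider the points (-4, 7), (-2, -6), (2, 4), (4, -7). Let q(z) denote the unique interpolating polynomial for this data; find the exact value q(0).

L_0(0) = (2)·(-2)·(-4)/[(-2)·(-6)·(-8)] = -1/6
L_1(0) = (4)·(-2)·(-4)/[(2)·(-4)·(-6)] = 2/3
L_2(0) = (4)·(2)·(-4)/[(6)·(4)·(-2)] = 2/3
L_3(0) = (4)·(2)·(-2)/[(8)·(6)·(2)] = -1/6
Sum: 7·(-1/6) + (-6)·(2/3) + 4·(2/3) + (-7)·(-1/6) = -4/3

-4/3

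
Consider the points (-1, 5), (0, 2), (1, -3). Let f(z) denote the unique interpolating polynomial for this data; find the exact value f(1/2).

-1/4

L_0(1/2) = (1/2)·(-1/2)/[(-1)·(-2)] = -1/8
L_1(1/2) = (3/2)·(-1/2)/[(1)·(-1)] = 3/4
L_2(1/2) = (3/2)·(1/2)/[(2)·(1)] = 3/8
Sum: 5·(-1/8) + 2·(3/4) + (-3)·(3/8) = -1/4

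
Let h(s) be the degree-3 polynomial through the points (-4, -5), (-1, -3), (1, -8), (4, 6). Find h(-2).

Evaluate each Lagrange basis at s = -2:
L_0(-2) = (-1)·(-3)·(-6)/[(-3)·(-5)·(-8)] = 3/20
L_1(-2) = (2)·(-3)·(-6)/[(3)·(-2)·(-5)] = 6/5
L_2(-2) = (2)·(-1)·(-6)/[(5)·(2)·(-3)] = -2/5
L_3(-2) = (2)·(-1)·(-3)/[(8)·(5)·(3)] = 1/20
Sum: (-5)·(3/20) + (-3)·(6/5) + (-8)·(-2/5) + 6·(1/20) = -17/20

-17/20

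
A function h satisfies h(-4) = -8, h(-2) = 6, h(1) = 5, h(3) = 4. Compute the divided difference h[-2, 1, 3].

-1/30

h[-2,1] = (5 - 6) / (1 - (-2)) = -1/3
h[1,3] = (4 - 5) / (3 - 1) = -1/2
h[-2,1,3] = (-1/2 - (-1/3)) / (3 - (-2)) = -1/30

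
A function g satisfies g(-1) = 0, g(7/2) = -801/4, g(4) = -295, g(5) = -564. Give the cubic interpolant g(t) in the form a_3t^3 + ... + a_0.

Newton's divided differences:
g[-1,7/2] = (-801/4 - 0) / (7/2 - (-1)) = -89/2
g[7/2,4] = (-295 - (-801/4)) / (4 - 7/2) = -379/2
g[4,5] = (-564 - (-295)) / (5 - 4) = -269
g[-1,7/2,4] = (-379/2 - (-89/2)) / (4 - (-1)) = -29
g[7/2,4,5] = (-269 - (-379/2)) / (5 - 7/2) = -53
g[-1,7/2,4,5] = (-53 - (-29)) / (5 - (-1)) = -4
g(t) = (-89/2)·(t + 1) + (-29)·(t + 1)(t - 7/2) + (-4)·(t + 1)(t - 7/2)(t - 4)
Expanding: g(t) = -4t^3 - 3t^2 + 2t + 1

g(t) = -4t^3 - 3t^2 + 2t + 1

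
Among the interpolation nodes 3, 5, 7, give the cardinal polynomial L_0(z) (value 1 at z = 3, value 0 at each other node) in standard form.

L_0(z) = (z - 5)(z - 7) / [(-2)·(-4)]
       = (z^2 - 12z + 35) / (8)

L_0(z) = (1/8)z^2 - (3/2)z + 35/8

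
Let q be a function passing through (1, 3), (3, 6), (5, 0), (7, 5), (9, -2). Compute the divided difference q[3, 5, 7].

11/8

q[3,5] = (0 - 6) / (5 - 3) = -3
q[5,7] = (5 - 0) / (7 - 5) = 5/2
q[3,5,7] = (5/2 - (-3)) / (7 - 3) = 11/8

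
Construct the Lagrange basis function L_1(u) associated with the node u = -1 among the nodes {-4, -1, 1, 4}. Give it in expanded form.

L_1(u) = (1/30)u^3 - (1/30)u^2 - (8/15)u + 8/15

L_1(u) = (u + 4)(u - 1)(u - 4) / [(3)·(-2)·(-5)]
       = (u^3 - u^2 - 16u + 16) / (30)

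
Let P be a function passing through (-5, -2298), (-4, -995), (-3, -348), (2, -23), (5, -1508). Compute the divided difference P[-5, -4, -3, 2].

33

P[-5,-4] = (-995 - (-2298)) / (-4 - (-5)) = 1303
P[-4,-3] = (-348 - (-995)) / (-3 - (-4)) = 647
P[-3,2] = (-23 - (-348)) / (2 - (-3)) = 65
P[-5,-4,-3] = (647 - 1303) / (-3 - (-5)) = -328
P[-4,-3,2] = (65 - 647) / (2 - (-4)) = -97
P[-5,-4,-3,2] = (-97 - (-328)) / (2 - (-5)) = 33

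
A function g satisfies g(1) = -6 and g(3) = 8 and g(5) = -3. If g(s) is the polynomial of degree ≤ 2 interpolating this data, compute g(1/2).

Using Newton's divided-difference form:
g[1,3] = (8 - (-6)) / (3 - 1) = 7
g[3,5] = (-3 - 8) / (5 - 3) = -11/2
g[1,3,5] = (-11/2 - 7) / (5 - 1) = -25/8
g(1/2) = -6 + 7·(-1/2) + (-25/8)·(-1/2)·(-5/2) = -429/32

-429/32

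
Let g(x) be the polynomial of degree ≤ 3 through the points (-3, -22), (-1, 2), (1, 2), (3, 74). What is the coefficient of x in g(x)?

-2

Build the Lagrange basis polynomials:
L_0(x) = (x + 1)(x - 1)(x - 3) / [-48] = -(1/48)x^3 + (1/16)x^2 + (1/48)x - 1/16
L_1(x) = (x + 3)(x - 1)(x - 3) / [16] = (1/16)x^3 - (1/16)x^2 - (9/16)x + 9/16
L_2(x) = (x + 3)(x + 1)(x - 3) / [-16] = -(1/16)x^3 - (1/16)x^2 + (9/16)x + 9/16
L_3(x) = (x + 3)(x + 1)(x - 1) / [48] = (1/48)x^3 + (1/16)x^2 - (1/48)x - 1/16
g(x) = (-22)·L_0 + 2·L_1 + 2·L_2 + 74·L_3
Only the coefficient of x is needed; take it from each L_i and combine:
(-22)·(1/48) + 2·(-9/16) + 2·(9/16) + 74·(-1/48) = -2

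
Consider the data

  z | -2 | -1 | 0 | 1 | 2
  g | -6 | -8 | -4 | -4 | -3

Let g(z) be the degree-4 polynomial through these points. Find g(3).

19

Using Newton's divided-difference form:
g[-2,-1] = (-8 - (-6)) / (-1 - (-2)) = -2
g[-1,0] = (-4 - (-8)) / (0 - (-1)) = 4
g[0,1] = (-4 - (-4)) / (1 - 0) = 0
g[1,2] = (-3 - (-4)) / (2 - 1) = 1
g[-2,-1,0] = (4 - (-2)) / (0 - (-2)) = 3
g[-1,0,1] = (0 - 4) / (1 - (-1)) = -2
g[0,1,2] = (1 - 0) / (2 - 0) = 1/2
g[-2,-1,0,1] = (-2 - 3) / (1 - (-2)) = -5/3
g[-1,0,1,2] = (1/2 - (-2)) / (2 - (-1)) = 5/6
g[-2,-1,0,1,2] = (5/6 - (-5/3)) / (2 - (-2)) = 5/8
g(3) = -6 + (-2)·(5) + 3·(5)·(4) + (-5/3)·(5)·(4)·(3) + (5/8)·(5)·(4)·(3)·(2) = 19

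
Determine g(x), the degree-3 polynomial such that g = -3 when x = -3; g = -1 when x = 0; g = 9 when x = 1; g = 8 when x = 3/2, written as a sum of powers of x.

g(x) = -(62/27)x^3 - (61/27)x^2 + (131/9)x - 1

Newton's divided differences:
g[-3,0] = (-1 - (-3)) / (0 - (-3)) = 2/3
g[0,1] = (9 - (-1)) / (1 - 0) = 10
g[1,3/2] = (8 - 9) / (3/2 - 1) = -2
g[-3,0,1] = (10 - 2/3) / (1 - (-3)) = 7/3
g[0,1,3/2] = (-2 - 10) / (3/2 - 0) = -8
g[-3,0,1,3/2] = (-8 - 7/3) / (3/2 - (-3)) = -62/27
g(x) = -3 + (2/3)·(x + 3) + (7/3)·(x + 3)x + (-62/27)·(x + 3)x(x - 1)
Expanding: g(x) = -(62/27)x^3 - (61/27)x^2 + (131/9)x - 1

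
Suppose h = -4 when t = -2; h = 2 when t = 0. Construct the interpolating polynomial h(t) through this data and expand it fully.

h(t) = 3t + 2

Build the Lagrange basis polynomials:
L_0(t) = t / [-2] = -(1/2)t
L_1(t) = (t + 2) / [2] = (1/2)t + 1
h(t) = (-4)·L_0 + 2·L_1
  (-4)·L_0(t) = 2t
  2·L_1(t) = t + 2
Adding term by term: 3t + 2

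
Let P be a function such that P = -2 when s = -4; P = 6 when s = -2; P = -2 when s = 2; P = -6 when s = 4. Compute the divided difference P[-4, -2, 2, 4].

1/8

P[-4,-2] = (6 - (-2)) / (-2 - (-4)) = 4
P[-2,2] = (-2 - 6) / (2 - (-2)) = -2
P[2,4] = (-6 - (-2)) / (4 - 2) = -2
P[-4,-2,2] = (-2 - 4) / (2 - (-4)) = -1
P[-2,2,4] = (-2 - (-2)) / (4 - (-2)) = 0
P[-4,-2,2,4] = (0 - (-1)) / (4 - (-4)) = 1/8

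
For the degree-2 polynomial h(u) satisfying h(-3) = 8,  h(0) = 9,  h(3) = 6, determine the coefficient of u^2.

-2/9

The leading coefficient equals the top divided difference h[-3,0,3].
h[-3,0] = (9 - 8) / (0 - (-3)) = 1/3
h[0,3] = (6 - 9) / (3 - 0) = -1
h[-3,0,3] = (-1 - 1/3) / (3 - (-3)) = -2/9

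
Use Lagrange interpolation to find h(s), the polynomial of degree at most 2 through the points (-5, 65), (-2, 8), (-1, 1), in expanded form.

h(s) = 3s^2 + 2s

L_0(s) = (s + 2)(s + 1) / [12] = (1/12)s^2 + (1/4)s + 1/6
L_1(s) = (s + 5)(s + 1) / [-3] = -(1/3)s^2 - 2s - 5/3
L_2(s) = (s + 5)(s + 2) / [4] = (1/4)s^2 + (7/4)s + 5/2
h(s) = 65·L_0 + 8·L_1 + 1·L_2
  65·L_0(s) = (65/12)s^2 + (65/4)s + 65/6
  8·L_1(s) = -(8/3)s^2 - 16s - 40/3
  1·L_2(s) = (1/4)s^2 + (7/4)s + 5/2
Adding term by term: 3s^2 + 2s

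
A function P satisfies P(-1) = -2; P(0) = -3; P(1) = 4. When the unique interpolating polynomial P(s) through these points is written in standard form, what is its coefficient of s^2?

The leading coefficient equals the top divided difference P[-1,0,1].
P[-1,0] = (-3 - (-2)) / (0 - (-1)) = -1
P[0,1] = (4 - (-3)) / (1 - 0) = 7
P[-1,0,1] = (7 - (-1)) / (1 - (-1)) = 4

4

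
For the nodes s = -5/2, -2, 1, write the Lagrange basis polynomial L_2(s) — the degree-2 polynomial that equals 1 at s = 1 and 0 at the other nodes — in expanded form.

L_2(s) = (s + 5/2)(s + 2) / [(7/2)·(3)]
       = (s^2 + (9/2)s + 5) / (21/2)

L_2(s) = (2/21)s^2 + (3/7)s + 10/21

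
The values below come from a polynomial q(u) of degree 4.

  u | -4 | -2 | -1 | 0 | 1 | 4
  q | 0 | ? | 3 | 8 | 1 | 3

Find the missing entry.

-403/40

The 5 known values determine q uniquely (degree ≤ 4).
L_0(-2) = (-1)·(-2)·(-3)·(-6)/[(-3)·(-4)·(-5)·(-8)] = 3/40
L_1(-2) = (2)·(-2)·(-3)·(-6)/[(3)·(-1)·(-2)·(-5)] = 12/5
L_2(-2) = (2)·(-1)·(-3)·(-6)/[(4)·(1)·(-1)·(-4)] = -9/4
L_3(-2) = (2)·(-1)·(-2)·(-6)/[(5)·(2)·(1)·(-3)] = 4/5
L_4(-2) = (2)·(-1)·(-2)·(-3)/[(8)·(5)·(4)·(3)] = -1/40
Sum: 0 + 3·(12/5) + 8·(-9/4) + 1·(4/5) + 3·(-1/40) = -403/40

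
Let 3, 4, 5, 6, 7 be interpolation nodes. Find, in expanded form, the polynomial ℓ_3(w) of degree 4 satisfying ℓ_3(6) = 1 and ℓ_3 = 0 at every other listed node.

ℓ_3(w) = -(1/6)w^4 + (19/6)w^3 - (131/6)w^2 + (389/6)w - 70

ℓ_3(w) = (w - 3)(w - 4)(w - 5)(w - 7) / [(3)·(2)·(1)·(-1)]
       = (w^4 - 19w^3 + 131w^2 - 389w + 420) / (-6)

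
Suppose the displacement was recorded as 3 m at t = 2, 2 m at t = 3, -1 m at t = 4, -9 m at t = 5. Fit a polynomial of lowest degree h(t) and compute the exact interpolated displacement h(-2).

47

Evaluate each Lagrange basis at t = -2:
L_0(-2) = (-5)·(-6)·(-7)/[(-1)·(-2)·(-3)] = 35
L_1(-2) = (-4)·(-6)·(-7)/[(1)·(-1)·(-2)] = -84
L_2(-2) = (-4)·(-5)·(-7)/[(2)·(1)·(-1)] = 70
L_3(-2) = (-4)·(-5)·(-6)/[(3)·(2)·(1)] = -20
Sum: 3·(35) + 2·(-84) + (-1)·(70) + (-9)·(-20) = 47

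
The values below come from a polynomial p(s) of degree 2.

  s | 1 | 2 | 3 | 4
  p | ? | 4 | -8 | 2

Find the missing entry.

The 3 known values determine p uniquely (degree ≤ 2).
Evaluate each Lagrange basis at s = 1:
L_0(1) = (-2)·(-3)/[(-1)·(-2)] = 3
L_1(1) = (-1)·(-3)/[(1)·(-1)] = -3
L_2(1) = (-1)·(-2)/[(2)·(1)] = 1
Sum: 4·(3) + (-8)·(-3) + 2·(1) = 38

38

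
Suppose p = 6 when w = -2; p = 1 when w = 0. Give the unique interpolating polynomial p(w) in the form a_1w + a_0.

p(w) = -(5/2)w + 1

Build the Lagrange basis polynomials:
L_0(w) = w / [-2] = -(1/2)w
L_1(w) = (w + 2) / [2] = (1/2)w + 1
p(w) = 6·L_0 + 1·L_1
  6·L_0(w) = -3w
  1·L_1(w) = (1/2)w + 1
Adding term by term: -(5/2)w + 1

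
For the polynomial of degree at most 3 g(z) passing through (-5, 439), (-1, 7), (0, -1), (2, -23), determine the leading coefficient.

-3

Build the Lagrange basis polynomials:
L_0(z) = (z + 1)z(z - 2) / [-140] = -(1/140)z^3 + (1/140)z^2 + (1/70)z
L_1(z) = (z + 5)z(z - 2) / [12] = (1/12)z^3 + (1/4)z^2 - (5/6)z
L_2(z) = (z + 5)(z + 1)(z - 2) / [-10] = -(1/10)z^3 - (2/5)z^2 + (7/10)z + 1
L_3(z) = (z + 5)(z + 1)z / [42] = (1/42)z^3 + (1/7)z^2 + (5/42)z
g(z) = 439·L_0 + 7·L_1 + (-1)·L_2 + (-23)·L_3
Only the coefficient of z^3 is needed; take it from each L_i and combine:
439·(-1/140) + 7·(1/12) + (-1)·(-1/10) + (-23)·(1/42) = -3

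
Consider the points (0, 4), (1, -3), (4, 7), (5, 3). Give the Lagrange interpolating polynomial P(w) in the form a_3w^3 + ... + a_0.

P(w) = -(53/60)w^3 + 7w^2 - (787/60)w + 4

Build the Lagrange basis polynomials:
L_0(w) = (w - 1)(w - 4)(w - 5) / [-20] = -(1/20)w^3 + (1/2)w^2 - (29/20)w + 1
L_1(w) = w(w - 4)(w - 5) / [12] = (1/12)w^3 - (3/4)w^2 + (5/3)w
L_2(w) = w(w - 1)(w - 5) / [-12] = -(1/12)w^3 + (1/2)w^2 - (5/12)w
L_3(w) = w(w - 1)(w - 4) / [20] = (1/20)w^3 - (1/4)w^2 + (1/5)w
P(w) = 4·L_0 + (-3)·L_1 + 7·L_2 + 3·L_3
  4·L_0(w) = -(1/5)w^3 + 2w^2 - (29/5)w + 4
  (-3)·L_1(w) = -(1/4)w^3 + (9/4)w^2 - 5w
  7·L_2(w) = -(7/12)w^3 + (7/2)w^2 - (35/12)w
  3·L_3(w) = (3/20)w^3 - (3/4)w^2 + (3/5)w
Adding term by term: -(53/60)w^3 + 7w^2 - (787/60)w + 4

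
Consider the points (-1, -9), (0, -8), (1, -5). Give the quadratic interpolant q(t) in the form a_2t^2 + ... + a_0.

q(t) = t^2 + 2t - 8

Build the Lagrange basis polynomials:
L_0(t) = t(t - 1) / [2] = (1/2)t^2 - (1/2)t
L_1(t) = (t + 1)(t - 1) / [-1] = -t^2 + 1
L_2(t) = (t + 1)t / [2] = (1/2)t^2 + (1/2)t
q(t) = (-9)·L_0 + (-8)·L_1 + (-5)·L_2
  (-9)·L_0(t) = -(9/2)t^2 + (9/2)t
  (-8)·L_1(t) = 8t^2 - 8
  (-5)·L_2(t) = -(5/2)t^2 - (5/2)t
Adding term by term: t^2 + 2t - 8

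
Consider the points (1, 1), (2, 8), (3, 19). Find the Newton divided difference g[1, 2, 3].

2

g[1,2] = (8 - 1) / (2 - 1) = 7
g[2,3] = (19 - 8) / (3 - 2) = 11
g[1,2,3] = (11 - 7) / (3 - 1) = 2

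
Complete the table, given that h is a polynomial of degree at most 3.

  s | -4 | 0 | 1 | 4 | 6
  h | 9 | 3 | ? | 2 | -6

The 4 known values determine h uniquely (degree ≤ 3).
Evaluate each Lagrange basis at s = 1:
L_0(1) = (1)·(-3)·(-5)/[(-4)·(-8)·(-10)] = -3/64
L_1(1) = (5)·(-3)·(-5)/[(4)·(-4)·(-6)] = 25/32
L_2(1) = (5)·(1)·(-5)/[(8)·(4)·(-2)] = 25/64
L_3(1) = (5)·(1)·(-3)/[(10)·(6)·(2)] = -1/8
Sum: 9·(-3/64) + 3·(25/32) + 2·(25/64) + (-6)·(-1/8) = 221/64

221/64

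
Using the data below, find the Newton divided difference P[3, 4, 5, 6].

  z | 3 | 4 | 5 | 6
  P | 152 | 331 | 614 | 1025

4

P[3,4] = (331 - 152) / (4 - 3) = 179
P[4,5] = (614 - 331) / (5 - 4) = 283
P[5,6] = (1025 - 614) / (6 - 5) = 411
P[3,4,5] = (283 - 179) / (5 - 3) = 52
P[4,5,6] = (411 - 283) / (6 - 4) = 64
P[3,4,5,6] = (64 - 52) / (6 - 3) = 4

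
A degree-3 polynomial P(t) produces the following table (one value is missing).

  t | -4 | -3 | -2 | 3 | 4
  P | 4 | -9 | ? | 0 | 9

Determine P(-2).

The 4 known values determine P uniquely (degree ≤ 3).
Evaluate each Lagrange basis at t = -2:
L_0(-2) = (1)·(-5)·(-6)/[(-1)·(-7)·(-8)] = -15/28
L_1(-2) = (2)·(-5)·(-6)/[(1)·(-6)·(-7)] = 10/7
L_2(-2) = (2)·(1)·(-6)/[(7)·(6)·(-1)] = 2/7
L_3(-2) = (2)·(1)·(-5)/[(8)·(7)·(1)] = -5/28
Sum: 4·(-15/28) + (-9)·(10/7) + 0 + 9·(-5/28) = -465/28

-465/28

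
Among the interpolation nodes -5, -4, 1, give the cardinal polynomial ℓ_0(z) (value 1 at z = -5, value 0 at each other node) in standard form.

ℓ_0(z) = (z + 4)(z - 1) / [(-1)·(-6)]
       = (z^2 + 3z - 4) / (6)

ℓ_0(z) = (1/6)z^2 + (1/2)z - 2/3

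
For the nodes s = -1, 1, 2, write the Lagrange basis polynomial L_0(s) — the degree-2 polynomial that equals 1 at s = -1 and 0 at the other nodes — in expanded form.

L_0(s) = (1/6)s^2 - (1/2)s + 1/3

L_0(s) = (s - 1)(s - 2) / [(-2)·(-3)]
       = (s^2 - 3s + 2) / (6)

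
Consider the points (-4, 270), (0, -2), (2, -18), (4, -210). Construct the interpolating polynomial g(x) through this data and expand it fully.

g(x) = -4x^3 + 2x^2 + 4x - 2

L_0(x) = x(x - 2)(x - 4) / [-192] = -(1/192)x^3 + (1/32)x^2 - (1/24)x
L_1(x) = (x + 4)(x - 2)(x - 4) / [32] = (1/32)x^3 - (1/16)x^2 - (1/2)x + 1
L_2(x) = (x + 4)x(x - 4) / [-24] = -(1/24)x^3 + (2/3)x
L_3(x) = (x + 4)x(x - 2) / [64] = (1/64)x^3 + (1/32)x^2 - (1/8)x
g(x) = 270·L_0 + (-2)·L_1 + (-18)·L_2 + (-210)·L_3
  270·L_0(x) = -(45/32)x^3 + (135/16)x^2 - (45/4)x
  (-2)·L_1(x) = -(1/16)x^3 + (1/8)x^2 + x - 2
  (-18)·L_2(x) = (3/4)x^3 - 12x
  (-210)·L_3(x) = -(105/32)x^3 - (105/16)x^2 + (105/4)x
Adding term by term: -4x^3 + 2x^2 + 4x - 2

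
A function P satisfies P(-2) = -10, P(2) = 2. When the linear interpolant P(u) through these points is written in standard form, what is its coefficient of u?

The leading coefficient equals the top divided difference P[-2,2].
P[-2,2] = (2 - (-10)) / (2 - (-2)) = 3

3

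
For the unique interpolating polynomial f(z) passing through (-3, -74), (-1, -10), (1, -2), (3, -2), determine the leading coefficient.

L_0(z) = (z + 1)(z - 1)(z - 3) / [-48] = -(1/48)z^3 + (1/16)z^2 + (1/48)z - 1/16
L_1(z) = (z + 3)(z - 1)(z - 3) / [16] = (1/16)z^3 - (1/16)z^2 - (9/16)z + 9/16
L_2(z) = (z + 3)(z + 1)(z - 3) / [-16] = -(1/16)z^3 - (1/16)z^2 + (9/16)z + 9/16
L_3(z) = (z + 3)(z + 1)(z - 1) / [48] = (1/48)z^3 + (1/16)z^2 - (1/48)z - 1/16
f(z) = (-74)·L_0 + (-10)·L_1 + (-2)·L_2 + (-2)·L_3
Only the coefficient of z^3 is needed; take it from each L_i and combine:
(-74)·(-1/48) + (-10)·(1/16) + (-2)·(-1/16) + (-2)·(1/48) = 1

1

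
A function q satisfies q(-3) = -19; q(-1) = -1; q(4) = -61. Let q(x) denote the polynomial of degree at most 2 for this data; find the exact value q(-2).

-7

Evaluate each Lagrange basis at x = -2:
L_0(-2) = (-1)·(-6)/[(-2)·(-7)] = 3/7
L_1(-2) = (1)·(-6)/[(2)·(-5)] = 3/5
L_2(-2) = (1)·(-1)/[(7)·(5)] = -1/35
Sum: (-19)·(3/7) + (-1)·(3/5) + (-61)·(-1/35) = -7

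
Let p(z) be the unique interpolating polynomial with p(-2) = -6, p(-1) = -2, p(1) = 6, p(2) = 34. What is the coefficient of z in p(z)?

Build the Lagrange basis polynomials:
L_0(z) = (z + 1)(z - 1)(z - 2) / [-12] = -(1/12)z^3 + (1/6)z^2 + (1/12)z - 1/6
L_1(z) = (z + 2)(z - 1)(z - 2) / [6] = (1/6)z^3 - (1/6)z^2 - (2/3)z + 2/3
L_2(z) = (z + 2)(z + 1)(z - 2) / [-6] = -(1/6)z^3 - (1/6)z^2 + (2/3)z + 2/3
L_3(z) = (z + 2)(z + 1)(z - 1) / [12] = (1/12)z^3 + (1/6)z^2 - (1/12)z - 1/6
p(z) = (-6)·L_0 + (-2)·L_1 + 6·L_2 + 34·L_3
Only the coefficient of z is needed; take it from each L_i and combine:
(-6)·(1/12) + (-2)·(-2/3) + 6·(2/3) + 34·(-1/12) = 2

2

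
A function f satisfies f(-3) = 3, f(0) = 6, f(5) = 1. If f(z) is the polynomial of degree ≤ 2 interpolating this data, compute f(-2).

Evaluate each Lagrange basis at z = -2:
L_0(-2) = (-2)·(-7)/[(-3)·(-8)] = 7/12
L_1(-2) = (1)·(-7)/[(3)·(-5)] = 7/15
L_2(-2) = (1)·(-2)/[(8)·(5)] = -1/20
Sum: 3·(7/12) + 6·(7/15) + 1·(-1/20) = 9/2

9/2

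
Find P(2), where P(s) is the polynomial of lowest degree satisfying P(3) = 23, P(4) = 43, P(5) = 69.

9

L_0(2) = (-2)·(-3)/[(-1)·(-2)] = 3
L_1(2) = (-1)·(-3)/[(1)·(-1)] = -3
L_2(2) = (-1)·(-2)/[(2)·(1)] = 1
Sum: 23·(3) + 43·(-3) + 69·(1) = 9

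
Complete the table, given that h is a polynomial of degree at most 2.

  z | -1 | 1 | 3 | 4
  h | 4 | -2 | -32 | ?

The 3 known values determine h uniquely (degree ≤ 2).
L_0(4) = (3)·(1)/[(-2)·(-4)] = 3/8
L_1(4) = (5)·(1)/[(2)·(-2)] = -5/4
L_2(4) = (5)·(3)/[(4)·(2)] = 15/8
Sum: 4·(3/8) + (-2)·(-5/4) + (-32)·(15/8) = -56

-56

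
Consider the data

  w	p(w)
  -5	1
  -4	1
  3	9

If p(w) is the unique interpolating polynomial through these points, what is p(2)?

7

Evaluate each Lagrange basis at w = 2:
L_0(2) = (6)·(-1)/[(-1)·(-8)] = -3/4
L_1(2) = (7)·(-1)/[(1)·(-7)] = 1
L_2(2) = (7)·(6)/[(8)·(7)] = 3/4
Sum: 1·(-3/4) + 1·(1) + 9·(3/4) = 7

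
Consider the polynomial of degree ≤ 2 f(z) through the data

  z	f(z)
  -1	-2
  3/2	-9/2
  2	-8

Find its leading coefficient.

-2

Build the Lagrange basis polynomials:
L_0(z) = (z - 3/2)(z - 2) / [15/2] = (2/15)z^2 - (7/15)z + 2/5
L_1(z) = (z + 1)(z - 2) / [-5/4] = -(4/5)z^2 + (4/5)z + 8/5
L_2(z) = (z + 1)(z - 3/2) / [3/2] = (2/3)z^2 - (1/3)z - 1
f(z) = (-2)·L_0 + (-9/2)·L_1 + (-8)·L_2
Only the coefficient of z^2 is needed; take it from each L_i and combine:
(-2)·(2/15) + (-9/2)·(-4/5) + (-8)·(2/3) = -2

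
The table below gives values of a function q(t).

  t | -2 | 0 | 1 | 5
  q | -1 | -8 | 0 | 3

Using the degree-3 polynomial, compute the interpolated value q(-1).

-689/70

Evaluate each Lagrange basis at t = -1:
L_0(-1) = (-1)·(-2)·(-6)/[(-2)·(-3)·(-7)] = 2/7
L_1(-1) = (1)·(-2)·(-6)/[(2)·(-1)·(-5)] = 6/5
L_2(-1) = (1)·(-1)·(-6)/[(3)·(1)·(-4)] = -1/2
L_3(-1) = (1)·(-1)·(-2)/[(7)·(5)·(4)] = 1/70
Sum: (-1)·(2/7) + (-8)·(6/5) + 0 + 3·(1/70) = -689/70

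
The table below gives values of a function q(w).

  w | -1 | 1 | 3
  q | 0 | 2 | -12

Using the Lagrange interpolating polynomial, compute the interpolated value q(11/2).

L_0(11/2) = (9/2)·(5/2)/[(-2)·(-4)] = 45/32
L_1(11/2) = (13/2)·(5/2)/[(2)·(-2)] = -65/16
L_2(11/2) = (13/2)·(9/2)/[(4)·(2)] = 117/32
Sum: 0 + 2·(-65/16) + (-12)·(117/32) = -52

-52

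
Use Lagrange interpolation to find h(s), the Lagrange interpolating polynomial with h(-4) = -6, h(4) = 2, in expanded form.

L_0(s) = (s - 4) / [-8] = -(1/8)s + 1/2
L_1(s) = (s + 4) / [8] = (1/8)s + 1/2
h(s) = (-6)·L_0 + 2·L_1
  (-6)·L_0(s) = (3/4)s - 3
  2·L_1(s) = (1/4)s + 1
Adding term by term: s - 2

h(s) = s - 2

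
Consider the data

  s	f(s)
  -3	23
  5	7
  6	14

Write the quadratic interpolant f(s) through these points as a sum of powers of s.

f(s) = s^2 - 4s + 2

Newton's divided differences:
f[-3,5] = (7 - 23) / (5 - (-3)) = -2
f[5,6] = (14 - 7) / (6 - 5) = 7
f[-3,5,6] = (7 - (-2)) / (6 - (-3)) = 1
f(s) = 23 + (-2)·(s + 3) + 1·(s + 3)(s - 5)
Expanding: f(s) = s^2 - 4s + 2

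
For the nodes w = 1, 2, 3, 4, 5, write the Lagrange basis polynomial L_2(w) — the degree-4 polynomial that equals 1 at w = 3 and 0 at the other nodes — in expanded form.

L_2(w) = (1/4)w^4 - 3w^3 + (49/4)w^2 - (39/2)w + 10

L_2(w) = (w - 1)(w - 2)(w - 4)(w - 5) / [(2)·(1)·(-1)·(-2)]
       = (w^4 - 12w^3 + 49w^2 - 78w + 40) / (4)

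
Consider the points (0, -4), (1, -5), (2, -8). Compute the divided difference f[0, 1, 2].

f[0,1] = (-5 - (-4)) / (1 - 0) = -1
f[1,2] = (-8 - (-5)) / (2 - 1) = -3
f[0,1,2] = (-3 - (-1)) / (2 - 0) = -1

-1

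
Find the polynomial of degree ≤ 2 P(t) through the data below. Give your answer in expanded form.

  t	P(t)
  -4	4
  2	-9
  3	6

L_0(t) = (t - 2)(t - 3) / [42] = (1/42)t^2 - (5/42)t + 1/7
L_1(t) = (t + 4)(t - 3) / [-6] = -(1/6)t^2 - (1/6)t + 2
L_2(t) = (t + 4)(t - 2) / [7] = (1/7)t^2 + (2/7)t - 8/7
P(t) = 4·L_0 + (-9)·L_1 + 6·L_2
  4·L_0(t) = (2/21)t^2 - (10/21)t + 4/7
  (-9)·L_1(t) = (3/2)t^2 + (3/2)t - 18
  6·L_2(t) = (6/7)t^2 + (12/7)t - 48/7
Adding term by term: (103/42)t^2 + (115/42)t - 170/7

P(t) = (103/42)t^2 + (115/42)t - 170/7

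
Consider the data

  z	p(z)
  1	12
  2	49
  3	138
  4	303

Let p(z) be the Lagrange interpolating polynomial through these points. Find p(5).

568

Evaluate each Lagrange basis at z = 5:
L_0(5) = (3)·(2)·(1)/[(-1)·(-2)·(-3)] = -1
L_1(5) = (4)·(2)·(1)/[(1)·(-1)·(-2)] = 4
L_2(5) = (4)·(3)·(1)/[(2)·(1)·(-1)] = -6
L_3(5) = (4)·(3)·(2)/[(3)·(2)·(1)] = 4
Sum: 12·(-1) + 49·(4) + 138·(-6) + 303·(4) = 568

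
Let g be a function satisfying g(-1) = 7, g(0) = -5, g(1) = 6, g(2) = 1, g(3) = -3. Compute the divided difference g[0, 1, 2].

g[0,1] = (6 - (-5)) / (1 - 0) = 11
g[1,2] = (1 - 6) / (2 - 1) = -5
g[0,1,2] = (-5 - 11) / (2 - 0) = -8

-8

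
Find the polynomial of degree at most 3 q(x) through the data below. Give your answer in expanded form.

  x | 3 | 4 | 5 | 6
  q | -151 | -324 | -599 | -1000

q(x) = -4x^3 - 3x^2 - 4x - 4

Newton's divided differences:
q[3,4] = (-324 - (-151)) / (4 - 3) = -173
q[4,5] = (-599 - (-324)) / (5 - 4) = -275
q[5,6] = (-1000 - (-599)) / (6 - 5) = -401
q[3,4,5] = (-275 - (-173)) / (5 - 3) = -51
q[4,5,6] = (-401 - (-275)) / (6 - 4) = -63
q[3,4,5,6] = (-63 - (-51)) / (6 - 3) = -4
q(x) = -151 + (-173)·(x - 3) + (-51)·(x - 3)(x - 4) + (-4)·(x - 3)(x - 4)(x - 5)
Expanding: q(x) = -4x^3 - 3x^2 - 4x - 4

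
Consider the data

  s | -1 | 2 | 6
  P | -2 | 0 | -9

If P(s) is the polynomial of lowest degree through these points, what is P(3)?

-1

L_0(3) = (1)·(-3)/[(-3)·(-7)] = -1/7
L_1(3) = (4)·(-3)/[(3)·(-4)] = 1
L_2(3) = (4)·(1)/[(7)·(4)] = 1/7
Sum: (-2)·(-1/7) + 0 + (-9)·(1/7) = -1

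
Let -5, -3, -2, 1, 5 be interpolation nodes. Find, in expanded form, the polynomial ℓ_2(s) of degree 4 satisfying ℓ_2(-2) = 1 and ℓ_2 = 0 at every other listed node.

ℓ_2(s) = (s + 5)(s + 3)(s - 1)(s - 5) / [(3)·(1)·(-3)·(-7)]
       = (s^4 + 2s^3 - 28s^2 - 50s + 75) / (63)

ℓ_2(s) = (1/63)s^4 + (2/63)s^3 - (4/9)s^2 - (50/63)s + 25/21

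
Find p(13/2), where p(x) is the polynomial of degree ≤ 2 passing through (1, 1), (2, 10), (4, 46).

Using Newton's divided-difference form:
p[1,2] = (10 - 1) / (2 - 1) = 9
p[2,4] = (46 - 10) / (4 - 2) = 18
p[1,2,4] = (18 - 9) / (4 - 1) = 3
p(13/2) = 1 + 9·(11/2) + 3·(11/2)·(9/2) = 499/4

499/4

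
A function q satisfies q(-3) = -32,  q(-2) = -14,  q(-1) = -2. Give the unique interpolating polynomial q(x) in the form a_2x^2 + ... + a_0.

L_0(x) = (x + 2)(x + 1) / [2] = (1/2)x^2 + (3/2)x + 1
L_1(x) = (x + 3)(x + 1) / [-1] = -x^2 - 4x - 3
L_2(x) = (x + 3)(x + 2) / [2] = (1/2)x^2 + (5/2)x + 3
q(x) = (-32)·L_0 + (-14)·L_1 + (-2)·L_2
  (-32)·L_0(x) = -16x^2 - 48x - 32
  (-14)·L_1(x) = 14x^2 + 56x + 42
  (-2)·L_2(x) = -x^2 - 5x - 6
Adding term by term: -3x^2 + 3x + 4

q(x) = -3x^2 + 3x + 4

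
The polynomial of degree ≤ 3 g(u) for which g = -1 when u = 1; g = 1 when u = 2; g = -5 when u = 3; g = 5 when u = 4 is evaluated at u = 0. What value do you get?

Using Newton's divided-difference form:
g[1,2] = (1 - (-1)) / (2 - 1) = 2
g[2,3] = (-5 - 1) / (3 - 2) = -6
g[3,4] = (5 - (-5)) / (4 - 3) = 10
g[1,2,3] = (-6 - 2) / (3 - 1) = -4
g[2,3,4] = (10 - (-6)) / (4 - 2) = 8
g[1,2,3,4] = (8 - (-4)) / (4 - 1) = 4
g(0) = -1 + 2·(-1) + (-4)·(-1)·(-2) + 4·(-1)·(-2)·(-3) = -35

-35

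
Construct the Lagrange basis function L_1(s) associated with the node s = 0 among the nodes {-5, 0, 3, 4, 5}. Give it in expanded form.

L_1(s) = -(1/300)s^4 + (7/300)s^3 + (13/300)s^2 - (7/12)s + 1

L_1(s) = (s + 5)(s - 3)(s - 4)(s - 5) / [(5)·(-3)·(-4)·(-5)]
       = (s^4 - 7s^3 - 13s^2 + 175s - 300) / (-300)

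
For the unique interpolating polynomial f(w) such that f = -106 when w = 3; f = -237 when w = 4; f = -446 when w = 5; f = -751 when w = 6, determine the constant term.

L_0(w) = (w - 4)(w - 5)(w - 6) / [-6] = -(1/6)w^3 + (5/2)w^2 - (37/3)w + 20
L_1(w) = (w - 3)(w - 5)(w - 6) / [2] = (1/2)w^3 - 7w^2 + (63/2)w - 45
L_2(w) = (w - 3)(w - 4)(w - 6) / [-2] = -(1/2)w^3 + (13/2)w^2 - 27w + 36
L_3(w) = (w - 3)(w - 4)(w - 5) / [6] = (1/6)w^3 - 2w^2 + (47/6)w - 10
f(w) = (-106)·L_0 + (-237)·L_1 + (-446)·L_2 + (-751)·L_3
Only the constant term is needed; take it from each L_i and combine:
(-106)·(20) + (-237)·(-45) + (-446)·(36) + (-751)·(-10) = -1

-1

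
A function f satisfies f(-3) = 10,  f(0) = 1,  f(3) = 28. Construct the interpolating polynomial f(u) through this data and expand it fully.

f(u) = 2u^2 + 3u + 1

Newton's divided differences:
f[-3,0] = (1 - 10) / (0 - (-3)) = -3
f[0,3] = (28 - 1) / (3 - 0) = 9
f[-3,0,3] = (9 - (-3)) / (3 - (-3)) = 2
f(u) = 10 + (-3)·(u + 3) + 2·(u + 3)u
Expanding: f(u) = 2u^2 + 3u + 1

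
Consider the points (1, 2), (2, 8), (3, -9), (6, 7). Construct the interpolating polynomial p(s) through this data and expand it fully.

L_0(s) = (s - 2)(s - 3)(s - 6) / [-10] = -(1/10)s^3 + (11/10)s^2 - (18/5)s + 18/5
L_1(s) = (s - 1)(s - 3)(s - 6) / [4] = (1/4)s^3 - (5/2)s^2 + (27/4)s - 9/2
L_2(s) = (s - 1)(s - 2)(s - 6) / [-6] = -(1/6)s^3 + (3/2)s^2 - (10/3)s + 2
L_3(s) = (s - 1)(s - 2)(s - 3) / [60] = (1/60)s^3 - (1/10)s^2 + (11/60)s - 1/10
p(s) = 2·L_0 + 8·L_1 + (-9)·L_2 + 7·L_3
  2·L_0(s) = -(1/5)s^3 + (11/5)s^2 - (36/5)s + 36/5
  8·L_1(s) = 2s^3 - 20s^2 + 54s - 36
  (-9)·L_2(s) = (3/2)s^3 - (27/2)s^2 + 30s - 18
  7·L_3(s) = (7/60)s^3 - (7/10)s^2 + (77/60)s - 7/10
Adding term by term: (41/12)s^3 - 32s^2 + (937/12)s - 95/2

p(s) = (41/12)s^3 - 32s^2 + (937/12)s - 95/2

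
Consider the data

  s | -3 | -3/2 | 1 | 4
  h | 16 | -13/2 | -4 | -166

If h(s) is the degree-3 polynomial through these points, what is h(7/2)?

-114

Evaluate each Lagrange basis at s = 7/2:
L_0(7/2) = (5)·(5/2)·(-1/2)/[(-3/2)·(-4)·(-7)] = 25/168
L_1(7/2) = (13/2)·(5/2)·(-1/2)/[(3/2)·(-5/2)·(-11/2)] = -13/33
L_2(7/2) = (13/2)·(5)·(-1/2)/[(4)·(5/2)·(-3)] = 13/24
L_3(7/2) = (13/2)·(5)·(5/2)/[(7)·(11/2)·(3)] = 325/462
Sum: 16·(25/168) + (-13/2)·(-13/33) + (-4)·(13/24) + (-166)·(325/462) = -114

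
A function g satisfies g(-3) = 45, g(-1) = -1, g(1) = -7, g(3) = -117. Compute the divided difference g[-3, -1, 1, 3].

g[-3,-1] = (-1 - 45) / (-1 - (-3)) = -23
g[-1,1] = (-7 - (-1)) / (1 - (-1)) = -3
g[1,3] = (-117 - (-7)) / (3 - 1) = -55
g[-3,-1,1] = (-3 - (-23)) / (1 - (-3)) = 5
g[-1,1,3] = (-55 - (-3)) / (3 - (-1)) = -13
g[-3,-1,1,3] = (-13 - 5) / (3 - (-3)) = -3

-3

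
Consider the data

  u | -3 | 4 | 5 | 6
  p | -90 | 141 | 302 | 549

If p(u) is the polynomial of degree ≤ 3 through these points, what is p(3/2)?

-27/8

Using Newton's divided-difference form:
p[-3,4] = (141 - (-90)) / (4 - (-3)) = 33
p[4,5] = (302 - 141) / (5 - 4) = 161
p[5,6] = (549 - 302) / (6 - 5) = 247
p[-3,4,5] = (161 - 33) / (5 - (-3)) = 16
p[4,5,6] = (247 - 161) / (6 - 4) = 43
p[-3,4,5,6] = (43 - 16) / (6 - (-3)) = 3
p(3/2) = -90 + 33·(9/2) + 16·(9/2)·(-5/2) + 3·(9/2)·(-5/2)·(-7/2) = -27/8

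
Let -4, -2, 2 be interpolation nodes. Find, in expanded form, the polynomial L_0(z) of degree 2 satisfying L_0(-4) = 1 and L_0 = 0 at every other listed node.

L_0(z) = (1/12)z^2 - 1/3

L_0(z) = (z + 2)(z - 2) / [(-2)·(-6)]
       = (z^2 - 4) / (12)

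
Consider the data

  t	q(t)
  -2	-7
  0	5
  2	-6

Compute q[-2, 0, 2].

-23/8

q[-2,0] = (5 - (-7)) / (0 - (-2)) = 6
q[0,2] = (-6 - 5) / (2 - 0) = -11/2
q[-2,0,2] = (-11/2 - 6) / (2 - (-2)) = -23/8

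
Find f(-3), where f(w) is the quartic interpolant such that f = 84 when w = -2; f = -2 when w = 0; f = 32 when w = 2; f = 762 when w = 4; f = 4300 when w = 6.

L_0(-3) = (-3)·(-5)·(-7)·(-9)/[(-2)·(-4)·(-6)·(-8)] = 315/128
L_1(-3) = (-1)·(-5)·(-7)·(-9)/[(2)·(-2)·(-4)·(-6)] = -105/32
L_2(-3) = (-1)·(-3)·(-7)·(-9)/[(4)·(2)·(-2)·(-4)] = 189/64
L_3(-3) = (-1)·(-3)·(-5)·(-9)/[(6)·(4)·(2)·(-2)] = -45/32
L_4(-3) = (-1)·(-3)·(-5)·(-7)/[(8)·(6)·(4)·(2)] = 35/128
Sum: 84·(315/128) + (-2)·(-105/32) + 32·(189/64) + 762·(-45/32) + 4300·(35/128) = 412

412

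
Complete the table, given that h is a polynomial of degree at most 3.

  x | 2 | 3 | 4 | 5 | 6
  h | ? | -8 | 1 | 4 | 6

The 4 known values determine h uniquely (degree ≤ 3).
Evaluate each Lagrange basis at x = 2:
L_0(2) = (-2)·(-3)·(-4)/[(-1)·(-2)·(-3)] = 4
L_1(2) = (-1)·(-3)·(-4)/[(1)·(-1)·(-2)] = -6
L_2(2) = (-1)·(-2)·(-4)/[(2)·(1)·(-1)] = 4
L_3(2) = (-1)·(-2)·(-3)/[(3)·(2)·(1)] = -1
Sum: (-8)·(4) + 1·(-6) + 4·(4) + 6·(-1) = -28

-28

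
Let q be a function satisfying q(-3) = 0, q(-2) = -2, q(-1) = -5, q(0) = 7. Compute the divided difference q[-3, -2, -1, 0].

q[-3,-2] = (-2 - 0) / (-2 - (-3)) = -2
q[-2,-1] = (-5 - (-2)) / (-1 - (-2)) = -3
q[-1,0] = (7 - (-5)) / (0 - (-1)) = 12
q[-3,-2,-1] = (-3 - (-2)) / (-1 - (-3)) = -1/2
q[-2,-1,0] = (12 - (-3)) / (0 - (-2)) = 15/2
q[-3,-2,-1,0] = (15/2 - (-1/2)) / (0 - (-3)) = 8/3

8/3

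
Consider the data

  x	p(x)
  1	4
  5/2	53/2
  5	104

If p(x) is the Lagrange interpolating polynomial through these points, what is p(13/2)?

L_0(13/2) = (4)·(3/2)/[(-3/2)·(-4)] = 1
L_1(13/2) = (11/2)·(3/2)/[(3/2)·(-5/2)] = -11/5
L_2(13/2) = (11/2)·(4)/[(4)·(5/2)] = 11/5
Sum: 4·(1) + 53/2·(-11/5) + 104·(11/5) = 349/2

349/2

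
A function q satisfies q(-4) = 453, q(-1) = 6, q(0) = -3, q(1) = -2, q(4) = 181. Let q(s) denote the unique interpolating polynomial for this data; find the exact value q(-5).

Using Newton's divided-difference form:
q[-4,-1] = (6 - 453) / (-1 - (-4)) = -149
q[-1,0] = (-3 - 6) / (0 - (-1)) = -9
q[0,1] = (-2 - (-3)) / (1 - 0) = 1
q[1,4] = (181 - (-2)) / (4 - 1) = 61
q[-4,-1,0] = (-9 - (-149)) / (0 - (-4)) = 35
q[-1,0,1] = (1 - (-9)) / (1 - (-1)) = 5
q[0,1,4] = (61 - 1) / (4 - 0) = 15
q[-4,-1,0,1] = (5 - 35) / (1 - (-4)) = -6
q[-1,0,1,4] = (15 - 5) / (4 - (-1)) = 2
q[-4,-1,0,1,4] = (2 - (-6)) / (4 - (-4)) = 1
q(-5) = 453 + (-149)·(-1) + 35·(-1)·(-4) + (-6)·(-1)·(-4)·(-5) + 1·(-1)·(-4)·(-5)·(-6) = 982

982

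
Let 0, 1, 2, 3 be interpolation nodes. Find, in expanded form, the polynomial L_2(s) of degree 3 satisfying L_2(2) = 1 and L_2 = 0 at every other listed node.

L_2(s) = s(s - 1)(s - 3) / [(2)·(1)·(-1)]
       = (s^3 - 4s^2 + 3s) / (-2)

L_2(s) = -(1/2)s^3 + 2s^2 - (3/2)s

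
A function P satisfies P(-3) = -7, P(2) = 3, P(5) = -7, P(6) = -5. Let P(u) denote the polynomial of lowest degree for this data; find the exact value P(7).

17/9

Using Newton's divided-difference form:
P[-3,2] = (3 - (-7)) / (2 - (-3)) = 2
P[2,5] = (-7 - 3) / (5 - 2) = -10/3
P[5,6] = (-5 - (-7)) / (6 - 5) = 2
P[-3,2,5] = (-10/3 - 2) / (5 - (-3)) = -2/3
P[2,5,6] = (2 - (-10/3)) / (6 - 2) = 4/3
P[-3,2,5,6] = (4/3 - (-2/3)) / (6 - (-3)) = 2/9
P(7) = -7 + 2·(10) + (-2/3)·(10)·(5) + (2/9)·(10)·(5)·(2) = 17/9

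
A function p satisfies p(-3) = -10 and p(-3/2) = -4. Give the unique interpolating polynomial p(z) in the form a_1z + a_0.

p(z) = 4z + 2

Build the Lagrange basis polynomials:
L_0(z) = (z + 3/2) / [-3/2] = -(2/3)z - 1
L_1(z) = (z + 3) / [3/2] = (2/3)z + 2
p(z) = (-10)·L_0 + (-4)·L_1
  (-10)·L_0(z) = (20/3)z + 10
  (-4)·L_1(z) = -(8/3)z - 8
Adding term by term: 4z + 2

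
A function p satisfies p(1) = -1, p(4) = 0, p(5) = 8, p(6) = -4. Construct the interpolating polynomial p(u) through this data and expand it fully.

p(u) = -(143/60)u^3 + (103/4)u^2 - (2351/30)u + 54

Build the Lagrange basis polynomials:
L_0(u) = (u - 4)(u - 5)(u - 6) / [-60] = -(1/60)u^3 + (1/4)u^2 - (37/30)u + 2
L_1(u) = (u - 1)(u - 5)(u - 6) / [6] = (1/6)u^3 - 2u^2 + (41/6)u - 5
L_2(u) = (u - 1)(u - 4)(u - 6) / [-4] = -(1/4)u^3 + (11/4)u^2 - (17/2)u + 6
L_3(u) = (u - 1)(u - 4)(u - 5) / [10] = (1/10)u^3 - u^2 + (29/10)u - 2
p(u) = (-1)·L_0 + 0·L_1 + 8·L_2 + (-4)·L_3
  (-1)·L_0(u) = (1/60)u^3 - (1/4)u^2 + (37/30)u - 2
  0·L_1(u) = 0
  8·L_2(u) = -2u^3 + 22u^2 - 68u + 48
  (-4)·L_3(u) = -(2/5)u^3 + 4u^2 - (58/5)u + 8
Adding term by term: -(143/60)u^3 + (103/4)u^2 - (2351/30)u + 54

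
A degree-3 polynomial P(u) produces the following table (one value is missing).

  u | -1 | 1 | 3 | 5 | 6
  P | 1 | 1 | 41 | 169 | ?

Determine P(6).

281

The 4 known values determine P uniquely (degree ≤ 3).
L_0(6) = (5)·(3)·(1)/[(-2)·(-4)·(-6)] = -5/16
L_1(6) = (7)·(3)·(1)/[(2)·(-2)·(-4)] = 21/16
L_2(6) = (7)·(5)·(1)/[(4)·(2)·(-2)] = -35/16
L_3(6) = (7)·(5)·(3)/[(6)·(4)·(2)] = 35/16
Sum: 1·(-5/16) + 1·(21/16) + 41·(-35/16) + 169·(35/16) = 281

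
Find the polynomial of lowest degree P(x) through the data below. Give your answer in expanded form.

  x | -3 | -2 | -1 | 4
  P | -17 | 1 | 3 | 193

Build the Lagrange basis polynomials:
L_0(x) = (x + 2)(x + 1)(x - 4) / [-14] = -(1/14)x^3 + (1/14)x^2 + (5/7)x + 4/7
L_1(x) = (x + 3)(x + 1)(x - 4) / [6] = (1/6)x^3 - (13/6)x - 2
L_2(x) = (x + 3)(x + 2)(x - 4) / [-10] = -(1/10)x^3 - (1/10)x^2 + (7/5)x + 12/5
L_3(x) = (x + 3)(x + 2)(x + 1) / [210] = (1/210)x^3 + (1/35)x^2 + (11/210)x + 1/35
P(x) = (-17)·L_0 + 1·L_1 + 3·L_2 + 193·L_3
  (-17)·L_0(x) = (17/14)x^3 - (17/14)x^2 - (85/7)x - 68/7
  1·L_1(x) = (1/6)x^3 - (13/6)x - 2
  3·L_2(x) = -(3/10)x^3 - (3/10)x^2 + (21/5)x + 36/5
  193·L_3(x) = (193/210)x^3 + (193/35)x^2 + (2123/210)x + 193/35
Adding term by term: 2x^3 + 4x^2 + 1

P(x) = 2x^3 + 4x^2 + 1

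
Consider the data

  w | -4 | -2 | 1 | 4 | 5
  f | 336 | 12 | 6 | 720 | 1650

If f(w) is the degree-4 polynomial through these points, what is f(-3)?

90

Using Newton's divided-difference form:
f[-4,-2] = (12 - 336) / (-2 - (-4)) = -162
f[-2,1] = (6 - 12) / (1 - (-2)) = -2
f[1,4] = (720 - 6) / (4 - 1) = 238
f[4,5] = (1650 - 720) / (5 - 4) = 930
f[-4,-2,1] = (-2 - (-162)) / (1 - (-4)) = 32
f[-2,1,4] = (238 - (-2)) / (4 - (-2)) = 40
f[1,4,5] = (930 - 238) / (5 - 1) = 173
f[-4,-2,1,4] = (40 - 32) / (4 - (-4)) = 1
f[-2,1,4,5] = (173 - 40) / (5 - (-2)) = 19
f[-4,-2,1,4,5] = (19 - 1) / (5 - (-4)) = 2
f(-3) = 336 + (-162)·(1) + 32·(1)·(-1) + 1·(1)·(-1)·(-4) + 2·(1)·(-1)·(-4)·(-7) = 90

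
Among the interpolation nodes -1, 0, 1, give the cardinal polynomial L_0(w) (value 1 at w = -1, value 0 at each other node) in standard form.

L_0(w) = w(w - 1) / [(-1)·(-2)]
       = (w^2 - w) / (2)

L_0(w) = (1/2)w^2 - (1/2)w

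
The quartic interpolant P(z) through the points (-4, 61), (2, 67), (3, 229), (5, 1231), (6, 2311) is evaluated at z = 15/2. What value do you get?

Using Newton's divided-difference form:
P[-4,2] = (67 - 61) / (2 - (-4)) = 1
P[2,3] = (229 - 67) / (3 - 2) = 162
P[3,5] = (1231 - 229) / (5 - 3) = 501
P[5,6] = (2311 - 1231) / (6 - 5) = 1080
P[-4,2,3] = (162 - 1) / (3 - (-4)) = 23
P[2,3,5] = (501 - 162) / (5 - 2) = 113
P[3,5,6] = (1080 - 501) / (6 - 3) = 193
P[-4,2,3,5] = (113 - 23) / (5 - (-4)) = 10
P[2,3,5,6] = (193 - 113) / (6 - 2) = 20
P[-4,2,3,5,6] = (20 - 10) / (6 - (-4)) = 1
P(15/2) = 61 + 1·(23/2) + 23·(23/2)·(11/2) + 10·(23/2)·(11/2)·(9/2) + 1·(23/2)·(11/2)·(9/2)·(5/2) = 81361/16

81361/16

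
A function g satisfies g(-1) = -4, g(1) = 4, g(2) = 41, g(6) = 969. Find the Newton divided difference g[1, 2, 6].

g[1,2] = (41 - 4) / (2 - 1) = 37
g[2,6] = (969 - 41) / (6 - 2) = 232
g[1,2,6] = (232 - 37) / (6 - 1) = 39

39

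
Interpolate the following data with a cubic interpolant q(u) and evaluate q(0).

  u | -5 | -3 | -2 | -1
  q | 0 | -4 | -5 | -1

45/4

Using Newton's divided-difference form:
q[-5,-3] = (-4 - 0) / (-3 - (-5)) = -2
q[-3,-2] = (-5 - (-4)) / (-2 - (-3)) = -1
q[-2,-1] = (-1 - (-5)) / (-1 - (-2)) = 4
q[-5,-3,-2] = (-1 - (-2)) / (-2 - (-5)) = 1/3
q[-3,-2,-1] = (4 - (-1)) / (-1 - (-3)) = 5/2
q[-5,-3,-2,-1] = (5/2 - 1/3) / (-1 - (-5)) = 13/24
q(0) = 0 + (-2)·(5) + (1/3)·(5)·(3) + (13/24)·(5)·(3)·(2) = 45/4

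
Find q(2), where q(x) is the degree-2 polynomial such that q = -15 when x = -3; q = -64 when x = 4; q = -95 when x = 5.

L_0(2) = (-2)·(-3)/[(-7)·(-8)] = 3/28
L_1(2) = (5)·(-3)/[(7)·(-1)] = 15/7
L_2(2) = (5)·(-2)/[(8)·(1)] = -5/4
Sum: (-15)·(3/28) + (-64)·(15/7) + (-95)·(-5/4) = -20

-20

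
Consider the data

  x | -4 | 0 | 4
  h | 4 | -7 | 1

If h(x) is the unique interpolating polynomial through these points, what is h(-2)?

Evaluate each Lagrange basis at x = -2:
L_0(-2) = (-2)·(-6)/[(-4)·(-8)] = 3/8
L_1(-2) = (2)·(-6)/[(4)·(-4)] = 3/4
L_2(-2) = (2)·(-2)/[(8)·(4)] = -1/8
Sum: 4·(3/8) + (-7)·(3/4) + 1·(-1/8) = -31/8

-31/8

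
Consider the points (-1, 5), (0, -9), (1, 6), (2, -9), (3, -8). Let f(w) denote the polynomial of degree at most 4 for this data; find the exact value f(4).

160

L_0(4) = (4)·(3)·(2)·(1)/[(-1)·(-2)·(-3)·(-4)] = 1
L_1(4) = (5)·(3)·(2)·(1)/[(1)·(-1)·(-2)·(-3)] = -5
L_2(4) = (5)·(4)·(2)·(1)/[(2)·(1)·(-1)·(-2)] = 10
L_3(4) = (5)·(4)·(3)·(1)/[(3)·(2)·(1)·(-1)] = -10
L_4(4) = (5)·(4)·(3)·(2)/[(4)·(3)·(2)·(1)] = 5
Sum: 5·(1) + (-9)·(-5) + 6·(10) + (-9)·(-10) + (-8)·(5) = 160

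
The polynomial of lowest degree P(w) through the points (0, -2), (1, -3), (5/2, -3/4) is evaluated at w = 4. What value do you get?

6

Evaluate each Lagrange basis at w = 4:
L_0(4) = (3)·(3/2)/[(-1)·(-5/2)] = 9/5
L_1(4) = (4)·(3/2)/[(1)·(-3/2)] = -4
L_2(4) = (4)·(3)/[(5/2)·(3/2)] = 16/5
Sum: (-2)·(9/5) + (-3)·(-4) + (-3/4)·(16/5) = 6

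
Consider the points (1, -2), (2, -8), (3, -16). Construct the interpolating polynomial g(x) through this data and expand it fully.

g(x) = -x^2 - 3x + 2

Build the Lagrange basis polynomials:
L_0(x) = (x - 2)(x - 3) / [2] = (1/2)x^2 - (5/2)x + 3
L_1(x) = (x - 1)(x - 3) / [-1] = -x^2 + 4x - 3
L_2(x) = (x - 1)(x - 2) / [2] = (1/2)x^2 - (3/2)x + 1
g(x) = (-2)·L_0 + (-8)·L_1 + (-16)·L_2
  (-2)·L_0(x) = -x^2 + 5x - 6
  (-8)·L_1(x) = 8x^2 - 32x + 24
  (-16)·L_2(x) = -8x^2 + 24x - 16
Adding term by term: -x^2 - 3x + 2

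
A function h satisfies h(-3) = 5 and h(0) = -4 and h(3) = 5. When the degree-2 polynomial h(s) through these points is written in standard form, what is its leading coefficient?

The leading coefficient equals the top divided difference h[-3,0,3].
h[-3,0] = (-4 - 5) / (0 - (-3)) = -3
h[0,3] = (5 - (-4)) / (3 - 0) = 3
h[-3,0,3] = (3 - (-3)) / (3 - (-3)) = 1

1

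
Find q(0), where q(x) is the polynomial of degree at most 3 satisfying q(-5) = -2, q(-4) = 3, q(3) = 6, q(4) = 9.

118/21

Evaluate each Lagrange basis at x = 0:
L_0(0) = (4)·(-3)·(-4)/[(-1)·(-8)·(-9)] = -2/3
L_1(0) = (5)·(-3)·(-4)/[(1)·(-7)·(-8)] = 15/14
L_2(0) = (5)·(4)·(-4)/[(8)·(7)·(-1)] = 10/7
L_3(0) = (5)·(4)·(-3)/[(9)·(8)·(1)] = -5/6
Sum: (-2)·(-2/3) + 3·(15/14) + 6·(10/7) + 9·(-5/6) = 118/21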